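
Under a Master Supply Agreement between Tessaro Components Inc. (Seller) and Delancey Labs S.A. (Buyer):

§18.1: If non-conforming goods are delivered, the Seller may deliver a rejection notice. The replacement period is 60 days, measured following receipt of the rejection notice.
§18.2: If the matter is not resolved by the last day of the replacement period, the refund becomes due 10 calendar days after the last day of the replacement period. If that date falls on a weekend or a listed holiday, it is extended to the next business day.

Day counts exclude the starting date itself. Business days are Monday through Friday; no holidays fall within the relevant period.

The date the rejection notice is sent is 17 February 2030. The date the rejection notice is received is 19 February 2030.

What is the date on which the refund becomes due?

The last day of the replacement period: 60 calendar days after 19 February 2030 is 20 April 2030.
Adding 10 calendar days to 20 April 2030 gives 30 April 2030, which is the date on which the refund becomes due. 30 April 2030 is a Tuesday, so no roll-forward applies.

30 April 2030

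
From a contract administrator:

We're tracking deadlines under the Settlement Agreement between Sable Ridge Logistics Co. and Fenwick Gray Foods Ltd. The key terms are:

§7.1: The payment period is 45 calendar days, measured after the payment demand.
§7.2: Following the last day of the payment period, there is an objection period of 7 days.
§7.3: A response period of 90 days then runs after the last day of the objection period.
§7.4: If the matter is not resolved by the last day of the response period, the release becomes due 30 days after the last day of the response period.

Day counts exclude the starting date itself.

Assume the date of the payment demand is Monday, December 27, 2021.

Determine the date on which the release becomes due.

Adding 45 calendar days to December 27, 2021 gives February 10, 2022, which is the last day of the payment period.
The last day of the objection period: February 10, 2022 + 7 days = February 17, 2022.
Adding 90 calendar days to February 17, 2022 gives May 18, 2022, which is the last day of the response period.
The date on which the release becomes due: 30 calendar days after May 18, 2022 is June 17, 2022.

June 17, 2022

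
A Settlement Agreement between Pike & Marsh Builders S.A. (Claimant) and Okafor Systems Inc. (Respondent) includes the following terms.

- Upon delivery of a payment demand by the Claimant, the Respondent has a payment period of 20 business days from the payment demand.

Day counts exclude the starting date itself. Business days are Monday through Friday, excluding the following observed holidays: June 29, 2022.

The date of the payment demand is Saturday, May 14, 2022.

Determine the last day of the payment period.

June 10, 2022

The last day of the payment period: counting 20 business days from Saturday, May 14, 2022 (May 16, May 17, May 18, May 19, …, Jun 8, Jun 9, Jun 10, skipping weekends) reaches Friday, June 10, 2022.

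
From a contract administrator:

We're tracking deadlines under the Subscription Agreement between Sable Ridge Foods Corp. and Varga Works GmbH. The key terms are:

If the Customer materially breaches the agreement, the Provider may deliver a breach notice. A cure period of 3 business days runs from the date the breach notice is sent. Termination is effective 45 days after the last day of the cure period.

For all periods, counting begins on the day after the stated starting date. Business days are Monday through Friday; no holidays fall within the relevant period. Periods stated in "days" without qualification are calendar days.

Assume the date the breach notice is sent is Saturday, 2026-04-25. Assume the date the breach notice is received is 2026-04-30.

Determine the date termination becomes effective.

2026-06-13

The last day of the cure period: counting 3 business days from Saturday, 2026-04-25 (Apr 27, Apr 28, Apr 29, skipping weekends) reaches Wednesday, 2026-04-29.
The date termination becomes effective: 45 calendar days after 2026-04-29 is 2026-06-13.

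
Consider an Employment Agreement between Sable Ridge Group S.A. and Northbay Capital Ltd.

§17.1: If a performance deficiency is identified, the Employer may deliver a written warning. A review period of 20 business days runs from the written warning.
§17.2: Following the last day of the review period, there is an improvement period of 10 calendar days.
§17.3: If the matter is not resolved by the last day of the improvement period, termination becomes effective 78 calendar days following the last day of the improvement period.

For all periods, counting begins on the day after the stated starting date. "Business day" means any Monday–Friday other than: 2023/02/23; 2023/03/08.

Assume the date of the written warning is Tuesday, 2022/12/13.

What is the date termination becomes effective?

The last day of the review period: 20 business days after Tuesday, 2022/12/13, skipping weekends — Dec 14, Dec 15, Dec 16, Dec 19, …, Jan 6, Jan 9, Jan 10 — lands on Tuesday, 2023/01/10.
The last day of the improvement period: 10 calendar days after 2023/01/10 is 2023/01/20.
Adding 78 calendar days to 2023/01/20 gives 2023/04/08, which is the date termination becomes effective.

2023/04/08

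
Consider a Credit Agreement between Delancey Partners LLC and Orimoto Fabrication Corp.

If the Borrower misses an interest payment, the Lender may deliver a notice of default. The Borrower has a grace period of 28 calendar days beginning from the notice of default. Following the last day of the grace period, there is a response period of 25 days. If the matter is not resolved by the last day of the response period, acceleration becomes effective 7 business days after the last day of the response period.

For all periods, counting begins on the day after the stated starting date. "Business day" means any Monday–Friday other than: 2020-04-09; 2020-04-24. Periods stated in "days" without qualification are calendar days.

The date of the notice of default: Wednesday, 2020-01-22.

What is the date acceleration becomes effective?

The last day of the grace period: 28 calendar days after 2020-01-22 is 2020-02-19.
The last day of the response period: 2020-02-19 + 25 days = 2020-03-15.
From Sunday, 2020-03-15, 7 business days (Mar 16, Mar 17, Mar 18, Mar 19, Mar 20, Mar 23, Mar 24, skipping weekends) brings us to Tuesday, 2020-03-24, which is the date acceleration becomes effective.

2020-03-24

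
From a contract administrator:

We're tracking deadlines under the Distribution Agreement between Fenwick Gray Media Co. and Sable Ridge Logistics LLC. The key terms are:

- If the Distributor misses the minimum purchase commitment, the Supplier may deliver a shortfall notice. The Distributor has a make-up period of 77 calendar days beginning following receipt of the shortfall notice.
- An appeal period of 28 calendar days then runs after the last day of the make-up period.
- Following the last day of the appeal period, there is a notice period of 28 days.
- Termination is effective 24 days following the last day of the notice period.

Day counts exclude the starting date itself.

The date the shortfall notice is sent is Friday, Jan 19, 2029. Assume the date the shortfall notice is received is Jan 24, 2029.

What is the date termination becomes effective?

The last day of the make-up period: Jan 24, 2029 + 77 days = Apr 11, 2029.
The last day of the appeal period: Apr 11, 2029 + 28 days = May 9, 2029.
The last day of the notice period: May 9, 2029 + 28 days = Jun 6, 2029.
Adding 24 calendar days to Jun 6, 2029 gives Jun 30, 2029, which is the date termination becomes effective.

Jun 30, 2029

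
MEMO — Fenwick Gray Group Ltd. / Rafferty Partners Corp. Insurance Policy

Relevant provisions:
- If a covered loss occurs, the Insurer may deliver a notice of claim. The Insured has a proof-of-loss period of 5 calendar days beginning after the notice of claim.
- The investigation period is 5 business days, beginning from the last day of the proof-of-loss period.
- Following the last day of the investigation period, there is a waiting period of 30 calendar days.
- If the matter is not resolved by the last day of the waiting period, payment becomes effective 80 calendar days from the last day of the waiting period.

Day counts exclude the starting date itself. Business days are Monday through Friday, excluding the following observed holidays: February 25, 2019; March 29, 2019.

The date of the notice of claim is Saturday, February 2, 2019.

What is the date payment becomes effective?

Adding 5 calendar days to February 2, 2019 gives February 7, 2019, which is the last day of the proof-of-loss period.
The last day of the investigation period: counting 5 business days from Thursday, February 7, 2019 (Feb 8, Feb 11, Feb 12, Feb 13, Feb 14, skipping weekends) reaches Thursday, February 14, 2019.
Adding 30 calendar days to February 14, 2019 gives March 16, 2019, which is the last day of the waiting period.
The date payment becomes effective: March 16, 2019 + 80 days = June 4, 2019.

June 4, 2019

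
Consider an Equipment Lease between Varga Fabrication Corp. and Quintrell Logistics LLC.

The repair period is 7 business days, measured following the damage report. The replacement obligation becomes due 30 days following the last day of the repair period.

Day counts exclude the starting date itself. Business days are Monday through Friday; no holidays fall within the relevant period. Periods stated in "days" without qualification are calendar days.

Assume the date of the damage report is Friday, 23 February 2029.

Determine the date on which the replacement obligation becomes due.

The last day of the repair period: 7 business days after Friday, 23 February 2029, skipping weekends — Feb 26, Feb 27, Feb 28, Mar 1, Mar 2, Mar 5, Mar 6 — lands on Tuesday, 6 March 2029.
The date on which the replacement obligation becomes due: 30 calendar days after 6 March 2029 is 5 April 2029.

5 April 2029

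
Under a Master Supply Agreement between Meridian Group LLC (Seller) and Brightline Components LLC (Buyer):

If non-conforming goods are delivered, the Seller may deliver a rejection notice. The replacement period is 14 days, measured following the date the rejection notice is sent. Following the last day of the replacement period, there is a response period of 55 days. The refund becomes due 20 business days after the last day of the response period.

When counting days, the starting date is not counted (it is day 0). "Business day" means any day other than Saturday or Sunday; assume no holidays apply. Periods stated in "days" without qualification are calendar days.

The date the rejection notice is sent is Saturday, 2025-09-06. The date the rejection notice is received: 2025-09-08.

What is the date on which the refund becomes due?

Adding 14 calendar days to 2025-09-06 gives 2025-09-20, which is the last day of the replacement period.
Adding 55 calendar days to 2025-09-20 gives 2025-11-14, which is the last day of the response period.
The date on which the refund becomes due: 20 business days after Friday, 2025-11-14, skipping weekends — Nov 17, Nov 18, Nov 19, Nov 20, …, Dec 10, Dec 11, Dec 12 — lands on Friday, 2025-12-12.

2025-12-12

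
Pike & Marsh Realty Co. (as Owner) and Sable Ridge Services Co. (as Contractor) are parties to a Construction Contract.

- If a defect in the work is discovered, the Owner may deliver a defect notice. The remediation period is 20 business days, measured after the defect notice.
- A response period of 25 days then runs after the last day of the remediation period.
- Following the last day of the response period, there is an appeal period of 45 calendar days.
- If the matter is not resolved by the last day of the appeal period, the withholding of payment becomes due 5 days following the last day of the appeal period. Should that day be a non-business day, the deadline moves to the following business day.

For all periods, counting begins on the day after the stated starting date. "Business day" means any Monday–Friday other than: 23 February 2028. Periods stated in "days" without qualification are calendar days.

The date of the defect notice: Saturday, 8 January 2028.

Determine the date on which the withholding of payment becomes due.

19 April 2028

The last day of the remediation period: 20 business days after Saturday, 8 January 2028, skipping weekends — Jan 10, Jan 11, Jan 12, Jan 13, …, Feb 2, Feb 3, Feb 4 — lands on Friday, 4 February 2028.
Adding 25 calendar days to 4 February 2028 gives 29 February 2028, which is the last day of the response period.
The last day of the appeal period: 29 February 2028 + 45 days = 14 April 2028.
Adding 5 calendar days to 14 April 2028 gives 19 April 2028, which is the date on which the withholding of payment becomes due. 19 April 2028 is a Wednesday and is not a listed holiday, so no roll-forward applies.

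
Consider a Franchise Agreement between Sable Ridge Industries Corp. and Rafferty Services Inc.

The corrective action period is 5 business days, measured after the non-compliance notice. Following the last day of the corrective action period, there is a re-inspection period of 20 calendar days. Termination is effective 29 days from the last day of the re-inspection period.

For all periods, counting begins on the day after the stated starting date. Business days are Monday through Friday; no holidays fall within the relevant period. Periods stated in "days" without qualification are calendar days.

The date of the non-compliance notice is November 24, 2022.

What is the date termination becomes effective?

January 19, 2023

The last day of the corrective action period: 5 business days after Thursday, November 24, 2022, skipping weekends — Nov 25, Nov 28, Nov 29, Nov 30, Dec 1 — lands on Thursday, December 1, 2022.
The last day of the re-inspection period: December 1, 2022 + 20 days = December 21, 2022.
Adding 29 calendar days to December 21, 2022 gives January 19, 2023, which is the date termination becomes effective.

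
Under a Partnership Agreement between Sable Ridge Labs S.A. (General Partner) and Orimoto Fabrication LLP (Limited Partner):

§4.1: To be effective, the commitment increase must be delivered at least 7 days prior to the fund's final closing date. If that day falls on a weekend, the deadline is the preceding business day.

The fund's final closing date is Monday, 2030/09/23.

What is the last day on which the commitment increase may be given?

2030/09/16

2030/09/23 minus 7 days is 2030/09/16. That is a Monday, so no adjustment is needed.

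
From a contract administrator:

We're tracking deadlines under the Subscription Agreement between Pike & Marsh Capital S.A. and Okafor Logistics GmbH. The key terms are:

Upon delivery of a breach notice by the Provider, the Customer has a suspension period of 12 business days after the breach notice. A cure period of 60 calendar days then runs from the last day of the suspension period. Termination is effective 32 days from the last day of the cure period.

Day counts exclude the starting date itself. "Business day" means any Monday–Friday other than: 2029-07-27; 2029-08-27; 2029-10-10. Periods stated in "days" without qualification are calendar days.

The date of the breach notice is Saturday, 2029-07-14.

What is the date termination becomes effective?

2029-11-01

From Saturday, 2029-07-14, 12 business days (Jul 16, Jul 17, Jul 18, Jul 19, …, Jul 30, Jul 31, Aug 1, skipping weekends and the listed holiday on Jul 27) brings us to Wednesday, 2029-08-01, which is the last day of the suspension period.
The last day of the cure period: 2029-08-01 + 60 days = 2029-09-30.
The date termination becomes effective: 32 calendar days after 2029-09-30 is 2029-11-01.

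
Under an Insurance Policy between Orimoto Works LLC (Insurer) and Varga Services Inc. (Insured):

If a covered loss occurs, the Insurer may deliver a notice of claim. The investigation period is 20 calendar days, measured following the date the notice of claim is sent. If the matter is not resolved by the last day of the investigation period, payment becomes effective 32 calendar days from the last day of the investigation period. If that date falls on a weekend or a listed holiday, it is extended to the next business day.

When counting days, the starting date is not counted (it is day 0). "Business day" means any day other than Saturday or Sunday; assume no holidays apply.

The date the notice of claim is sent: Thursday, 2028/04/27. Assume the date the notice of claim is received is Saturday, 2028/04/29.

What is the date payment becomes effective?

2028/06/19

Adding 20 calendar days to 2028/04/27 gives 2028/05/17, which is the last day of the investigation period.
The date payment becomes effective: 32 calendar days after 2028/05/17 is 2028/06/18. That falls on a Sunday, so it rolls to the next business day, Monday, 2028/06/19.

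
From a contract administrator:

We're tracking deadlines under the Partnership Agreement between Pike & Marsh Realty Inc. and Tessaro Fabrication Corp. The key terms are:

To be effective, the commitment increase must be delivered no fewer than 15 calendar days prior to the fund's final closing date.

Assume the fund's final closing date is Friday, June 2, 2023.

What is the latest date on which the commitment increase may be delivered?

May 18, 2023

June 2, 2023 minus 15 days is May 18, 2023.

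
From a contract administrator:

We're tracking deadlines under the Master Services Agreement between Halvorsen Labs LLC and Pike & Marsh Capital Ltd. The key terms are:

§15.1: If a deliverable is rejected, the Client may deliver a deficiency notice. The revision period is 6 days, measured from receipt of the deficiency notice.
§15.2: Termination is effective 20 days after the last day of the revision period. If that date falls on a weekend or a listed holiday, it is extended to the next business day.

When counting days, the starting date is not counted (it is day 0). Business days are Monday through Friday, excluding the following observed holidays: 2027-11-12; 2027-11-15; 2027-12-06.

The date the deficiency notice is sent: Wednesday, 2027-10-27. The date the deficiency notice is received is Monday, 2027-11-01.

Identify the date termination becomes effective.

The last day of the revision period: 2027-11-01 + 6 days = 2027-11-07.
Adding 20 calendar days to 2027-11-07 gives 2027-11-27, which is the date termination becomes effective. That falls on a Saturday, so it rolls to the next business day, Monday, 2027-11-29.

2027-11-29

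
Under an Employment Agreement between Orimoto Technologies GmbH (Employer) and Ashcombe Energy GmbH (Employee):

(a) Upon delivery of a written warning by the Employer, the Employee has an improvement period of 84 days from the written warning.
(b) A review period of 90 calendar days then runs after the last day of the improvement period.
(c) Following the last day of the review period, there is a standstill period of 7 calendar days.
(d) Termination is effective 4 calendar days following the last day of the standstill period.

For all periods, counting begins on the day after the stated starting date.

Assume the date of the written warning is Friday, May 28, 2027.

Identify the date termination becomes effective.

Adding 84 calendar days to May 28, 2027 gives August 20, 2027, which is the last day of the improvement period.
The last day of the review period: 90 calendar days after August 20, 2027 is November 18, 2027.
Adding 7 calendar days to November 18, 2027 gives November 25, 2027, which is the last day of the standstill period.
Adding 4 calendar days to November 25, 2027 gives November 29, 2027, which is the date termination becomes effective.

November 29, 2027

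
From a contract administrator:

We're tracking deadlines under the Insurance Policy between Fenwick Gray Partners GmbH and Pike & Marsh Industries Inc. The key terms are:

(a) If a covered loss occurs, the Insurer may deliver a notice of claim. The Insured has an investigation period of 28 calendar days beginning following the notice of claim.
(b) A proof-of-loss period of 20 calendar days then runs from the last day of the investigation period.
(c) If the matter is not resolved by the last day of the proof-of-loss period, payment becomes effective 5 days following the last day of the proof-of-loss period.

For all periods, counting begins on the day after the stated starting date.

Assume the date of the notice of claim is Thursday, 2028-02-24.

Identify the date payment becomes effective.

2028-04-17

The last day of the investigation period: 28 calendar days after 2028-02-24 is 2028-03-23.
The last day of the proof-of-loss period: 20 calendar days after 2028-03-23 is 2028-04-12.
The date payment becomes effective: 5 calendar days after 2028-04-12 is 2028-04-17.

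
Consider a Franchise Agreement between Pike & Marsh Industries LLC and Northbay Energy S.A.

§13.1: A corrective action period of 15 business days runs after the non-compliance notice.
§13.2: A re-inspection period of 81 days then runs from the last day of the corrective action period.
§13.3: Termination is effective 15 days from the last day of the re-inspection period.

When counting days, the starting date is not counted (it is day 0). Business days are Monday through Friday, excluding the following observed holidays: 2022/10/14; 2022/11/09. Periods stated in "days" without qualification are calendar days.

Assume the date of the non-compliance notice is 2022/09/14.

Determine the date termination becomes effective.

2023/01/09

The last day of the corrective action period: 15 business days after Wednesday, 2022/09/14, skipping weekends — Sep 15, Sep 16, Sep 19, Sep 20, …, Oct 3, Oct 4, Oct 5 — lands on Wednesday, 2022/10/05.
Adding 81 calendar days to 2022/10/05 gives 2022/12/25, which is the last day of the re-inspection period.
Adding 15 calendar days to 2022/12/25 gives 2023/01/09, which is the date termination becomes effective.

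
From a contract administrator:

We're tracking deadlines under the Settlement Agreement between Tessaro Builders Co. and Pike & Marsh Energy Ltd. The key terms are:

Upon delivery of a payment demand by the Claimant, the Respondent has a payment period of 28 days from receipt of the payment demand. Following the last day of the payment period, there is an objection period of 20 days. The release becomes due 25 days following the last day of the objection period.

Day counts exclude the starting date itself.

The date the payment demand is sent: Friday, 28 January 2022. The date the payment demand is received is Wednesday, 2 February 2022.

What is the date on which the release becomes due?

The last day of the payment period: 2 February 2022 + 28 days = 2 March 2022.
Adding 20 calendar days to 2 March 2022 gives 22 March 2022, which is the last day of the objection period.
The date on which the release becomes due: 25 calendar days after 22 March 2022 is 16 April 2022.

16 April 2022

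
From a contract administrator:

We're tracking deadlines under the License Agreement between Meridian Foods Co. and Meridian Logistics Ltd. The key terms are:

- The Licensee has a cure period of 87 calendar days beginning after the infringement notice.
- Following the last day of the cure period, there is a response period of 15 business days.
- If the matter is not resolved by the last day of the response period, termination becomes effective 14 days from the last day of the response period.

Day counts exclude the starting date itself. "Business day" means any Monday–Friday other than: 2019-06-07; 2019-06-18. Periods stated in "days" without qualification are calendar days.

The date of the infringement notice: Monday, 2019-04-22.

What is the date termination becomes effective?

The last day of the cure period: 87 calendar days after 2019-04-22 is 2019-07-18.
The last day of the response period: counting 15 business days from Thursday, 2019-07-18 (Jul 19, Jul 22, Jul 23, Jul 24, …, Aug 6, Aug 7, Aug 8, skipping weekends) reaches Thursday, 2019-08-08.
The date termination becomes effective: 2019-08-08 + 14 days = 2019-08-22.

2019-08-22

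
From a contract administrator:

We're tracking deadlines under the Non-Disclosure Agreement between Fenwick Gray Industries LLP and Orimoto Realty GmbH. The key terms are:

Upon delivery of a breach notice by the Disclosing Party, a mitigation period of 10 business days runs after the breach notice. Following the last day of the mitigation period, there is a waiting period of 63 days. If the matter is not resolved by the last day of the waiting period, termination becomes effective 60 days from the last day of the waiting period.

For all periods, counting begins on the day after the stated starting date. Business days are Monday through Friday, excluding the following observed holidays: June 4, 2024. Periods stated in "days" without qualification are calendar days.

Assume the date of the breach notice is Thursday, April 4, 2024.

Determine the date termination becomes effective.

August 19, 2024

From Thursday, April 4, 2024, 10 business days (Apr 5, Apr 8, Apr 9, Apr 10, Apr 11, Apr 12, Apr 15, Apr 16, Apr 17, Apr 18, skipping weekends) brings us to Thursday, April 18, 2024, which is the last day of the mitigation period.
Adding 63 calendar days to April 18, 2024 gives June 20, 2024, which is the last day of the waiting period.
The date termination becomes effective: 60 calendar days after June 20, 2024 is August 19, 2024.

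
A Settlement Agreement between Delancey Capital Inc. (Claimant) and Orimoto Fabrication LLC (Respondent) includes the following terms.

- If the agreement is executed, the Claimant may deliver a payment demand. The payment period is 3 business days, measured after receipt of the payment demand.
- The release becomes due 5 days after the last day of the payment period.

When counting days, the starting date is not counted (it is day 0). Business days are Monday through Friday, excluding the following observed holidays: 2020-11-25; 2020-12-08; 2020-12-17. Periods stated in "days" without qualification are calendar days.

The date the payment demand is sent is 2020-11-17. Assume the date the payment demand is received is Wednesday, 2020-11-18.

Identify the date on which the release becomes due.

The last day of the payment period: 3 business days after Wednesday, 2020-11-18, skipping weekends — Nov 19, Nov 20, Nov 23 — lands on Monday, 2020-11-23.
The date on which the release becomes due: 2020-11-23 + 5 days = 2020-11-28.

2020-11-28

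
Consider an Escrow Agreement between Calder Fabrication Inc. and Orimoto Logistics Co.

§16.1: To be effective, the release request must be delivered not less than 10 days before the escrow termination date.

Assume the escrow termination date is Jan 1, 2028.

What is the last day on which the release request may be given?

Jan 1, 2028 minus 10 days is Dec 22, 2027.

Dec 22, 2027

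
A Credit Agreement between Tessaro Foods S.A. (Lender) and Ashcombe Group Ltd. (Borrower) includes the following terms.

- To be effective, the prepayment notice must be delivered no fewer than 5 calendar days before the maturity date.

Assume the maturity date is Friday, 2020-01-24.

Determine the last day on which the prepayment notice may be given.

Counting back 5 calendar days from 2020-01-24 gives 2020-01-19.

2020-01-19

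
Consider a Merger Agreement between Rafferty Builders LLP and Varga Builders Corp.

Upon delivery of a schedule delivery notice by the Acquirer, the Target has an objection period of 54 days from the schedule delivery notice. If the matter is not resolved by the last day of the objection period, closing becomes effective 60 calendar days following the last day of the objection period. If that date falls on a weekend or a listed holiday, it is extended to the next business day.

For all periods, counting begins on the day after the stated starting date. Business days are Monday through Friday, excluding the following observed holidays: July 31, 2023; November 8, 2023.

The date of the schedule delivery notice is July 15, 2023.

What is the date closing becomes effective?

November 6, 2023

Adding 54 calendar days to July 15, 2023 gives September 7, 2023, which is the last day of the objection period.
Adding 60 calendar days to September 7, 2023 gives November 6, 2023, which is the date closing becomes effective. November 6, 2023 is a Monday and is not a listed holiday, so no roll-forward applies.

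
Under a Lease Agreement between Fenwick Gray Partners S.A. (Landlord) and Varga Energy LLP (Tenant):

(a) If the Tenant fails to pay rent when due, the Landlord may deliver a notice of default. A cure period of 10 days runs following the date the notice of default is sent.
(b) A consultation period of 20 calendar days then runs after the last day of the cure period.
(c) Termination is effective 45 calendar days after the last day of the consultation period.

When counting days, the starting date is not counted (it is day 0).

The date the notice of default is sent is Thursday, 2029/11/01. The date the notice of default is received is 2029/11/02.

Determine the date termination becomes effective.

Adding 10 calendar days to 2029/11/01 gives 2029/11/11, which is the last day of the cure period.
The last day of the consultation period: 2029/11/11 + 20 days = 2029/12/01.
Adding 45 calendar days to 2029/12/01 gives 2030/01/15, which is the date termination becomes effective.

2030/01/15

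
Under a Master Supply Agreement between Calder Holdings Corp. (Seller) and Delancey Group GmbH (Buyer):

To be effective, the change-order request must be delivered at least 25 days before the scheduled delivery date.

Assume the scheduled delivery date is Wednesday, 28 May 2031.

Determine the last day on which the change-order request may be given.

Counting back 25 calendar days from 28 May 2031 gives 3 May 2031.

3 May 2031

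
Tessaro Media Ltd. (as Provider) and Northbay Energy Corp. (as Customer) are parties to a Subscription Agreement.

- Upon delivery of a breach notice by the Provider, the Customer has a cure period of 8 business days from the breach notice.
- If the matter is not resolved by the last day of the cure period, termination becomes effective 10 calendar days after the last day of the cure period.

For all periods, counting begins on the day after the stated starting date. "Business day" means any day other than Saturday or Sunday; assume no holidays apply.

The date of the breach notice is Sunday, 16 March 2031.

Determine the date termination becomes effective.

The last day of the cure period: 8 business days after Sunday, 16 March 2031, skipping weekends — Mar 17, Mar 18, Mar 19, Mar 20, Mar 21, Mar 24, Mar 25, Mar 26 — lands on Wednesday, 26 March 2031.
Adding 10 calendar days to 26 March 2031 gives 5 April 2031, which is the date termination becomes effective.

5 April 2031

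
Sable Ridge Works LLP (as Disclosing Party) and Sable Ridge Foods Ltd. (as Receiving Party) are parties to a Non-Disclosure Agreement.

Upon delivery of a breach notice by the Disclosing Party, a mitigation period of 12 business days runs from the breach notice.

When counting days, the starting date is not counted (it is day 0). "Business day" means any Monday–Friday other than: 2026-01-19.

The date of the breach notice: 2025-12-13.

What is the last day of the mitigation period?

The last day of the mitigation period: 12 business days after Saturday, 2025-12-13, skipping weekends — Dec 15, Dec 16, Dec 17, Dec 18, …, Dec 26, Dec 29, Dec 30 — lands on Tuesday, 2025-12-30.

2025-12-30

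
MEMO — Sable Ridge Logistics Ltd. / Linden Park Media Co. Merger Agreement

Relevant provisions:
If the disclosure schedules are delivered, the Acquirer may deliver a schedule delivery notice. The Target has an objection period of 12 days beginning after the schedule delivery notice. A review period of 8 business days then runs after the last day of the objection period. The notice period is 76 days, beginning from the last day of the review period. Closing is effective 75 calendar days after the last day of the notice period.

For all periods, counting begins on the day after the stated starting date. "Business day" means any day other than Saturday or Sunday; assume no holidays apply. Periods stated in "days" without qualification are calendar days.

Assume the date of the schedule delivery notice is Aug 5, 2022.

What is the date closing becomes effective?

Jan 27, 2023

The last day of the objection period: 12 calendar days after Aug 5, 2022 is Aug 17, 2022.
The last day of the review period: 8 business days after Wednesday, Aug 17, 2022, skipping weekends — Aug 18, Aug 19, Aug 22, Aug 23, Aug 24, Aug 25, Aug 26, Aug 29 — lands on Monday, Aug 29, 2022.
Adding 76 calendar days to Aug 29, 2022 gives Nov 13, 2022, which is the last day of the notice period.
Adding 75 calendar days to Nov 13, 2022 gives Jan 27, 2023, which is the date closing becomes effective.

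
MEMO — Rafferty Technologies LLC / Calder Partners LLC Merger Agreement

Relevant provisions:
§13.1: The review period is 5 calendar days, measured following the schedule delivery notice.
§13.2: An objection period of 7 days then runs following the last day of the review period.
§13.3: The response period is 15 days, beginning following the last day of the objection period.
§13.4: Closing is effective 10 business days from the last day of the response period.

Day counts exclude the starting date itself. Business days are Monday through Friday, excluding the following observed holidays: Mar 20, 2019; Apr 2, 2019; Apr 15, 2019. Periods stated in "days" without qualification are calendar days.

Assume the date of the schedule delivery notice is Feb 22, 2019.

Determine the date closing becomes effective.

Apr 5, 2019

The last day of the review period: 5 calendar days after Feb 22, 2019 is Feb 27, 2019.
The last day of the objection period: Feb 27, 2019 + 7 days = Mar 6, 2019.
Adding 15 calendar days to Mar 6, 2019 gives Mar 21, 2019, which is the last day of the response period.
From Thursday, Mar 21, 2019, 10 business days (Mar 22, Mar 25, Mar 26, Mar 27, Mar 28, Mar 29, Apr 1, Apr 3, Apr 4, Apr 5, skipping weekends and the listed holiday on Apr 2) brings us to Friday, Apr 5, 2019, which is the date closing becomes effective.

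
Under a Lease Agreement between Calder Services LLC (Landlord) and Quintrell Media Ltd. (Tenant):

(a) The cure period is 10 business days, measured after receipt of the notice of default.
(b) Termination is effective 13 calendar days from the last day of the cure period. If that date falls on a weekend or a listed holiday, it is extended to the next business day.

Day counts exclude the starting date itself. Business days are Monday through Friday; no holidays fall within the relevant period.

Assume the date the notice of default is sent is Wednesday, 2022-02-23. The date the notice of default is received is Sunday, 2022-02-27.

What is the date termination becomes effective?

From Sunday, 2022-02-27, 10 business days (Feb 28, Mar 1, Mar 2, Mar 3, Mar 4, Mar 7, Mar 8, Mar 9, Mar 10, Mar 11, skipping weekends) brings us to Friday, 2022-03-11, which is the last day of the cure period.
The date termination becomes effective: 2022-03-11 + 13 days = 2022-03-24. 2022-03-24 is a Thursday, so no roll-forward applies.

2022-03-24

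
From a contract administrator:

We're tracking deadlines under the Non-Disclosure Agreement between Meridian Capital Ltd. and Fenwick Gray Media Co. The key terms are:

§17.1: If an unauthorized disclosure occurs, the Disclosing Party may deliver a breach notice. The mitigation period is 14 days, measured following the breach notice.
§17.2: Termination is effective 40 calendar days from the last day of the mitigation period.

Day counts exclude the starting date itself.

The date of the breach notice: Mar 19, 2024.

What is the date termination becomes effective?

The last day of the mitigation period: 14 calendar days after Mar 19, 2024 is Apr 2, 2024.
The date termination becomes effective: 40 calendar days after Apr 2, 2024 is May 12, 2024.

May 12, 2024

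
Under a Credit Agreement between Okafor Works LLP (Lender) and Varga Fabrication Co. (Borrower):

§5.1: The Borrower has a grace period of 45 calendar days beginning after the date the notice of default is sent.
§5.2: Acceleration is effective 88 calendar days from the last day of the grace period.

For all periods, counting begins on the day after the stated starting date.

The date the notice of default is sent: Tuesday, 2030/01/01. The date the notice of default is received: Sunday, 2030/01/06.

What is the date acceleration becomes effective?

2030/05/14

The last day of the grace period: 2030/01/01 + 45 days = 2030/02/15.
The date acceleration becomes effective: 2030/02/15 + 88 days = 2030/05/14.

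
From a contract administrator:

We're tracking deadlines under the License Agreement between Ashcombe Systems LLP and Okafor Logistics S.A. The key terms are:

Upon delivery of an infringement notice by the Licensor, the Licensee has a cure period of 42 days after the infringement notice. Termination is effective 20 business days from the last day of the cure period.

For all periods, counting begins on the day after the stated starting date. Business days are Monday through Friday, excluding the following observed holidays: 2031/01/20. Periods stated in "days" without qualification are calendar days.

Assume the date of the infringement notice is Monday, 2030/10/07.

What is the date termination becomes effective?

The last day of the cure period: 2030/10/07 + 42 days = 2030/11/18.
From Monday, 2030/11/18, 20 business days (Nov 19, Nov 20, Nov 21, Nov 22, …, Dec 12, Dec 13, Dec 16, skipping weekends) brings us to Monday, 2030/12/16, which is the date termination becomes effective.

2030/12/16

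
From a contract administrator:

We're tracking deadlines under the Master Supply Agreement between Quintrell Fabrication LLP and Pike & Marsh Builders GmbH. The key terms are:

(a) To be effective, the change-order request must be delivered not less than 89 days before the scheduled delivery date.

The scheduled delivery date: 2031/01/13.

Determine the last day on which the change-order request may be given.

2030/10/16

Counting back 89 calendar days from 2031/01/13 gives 2030/10/16.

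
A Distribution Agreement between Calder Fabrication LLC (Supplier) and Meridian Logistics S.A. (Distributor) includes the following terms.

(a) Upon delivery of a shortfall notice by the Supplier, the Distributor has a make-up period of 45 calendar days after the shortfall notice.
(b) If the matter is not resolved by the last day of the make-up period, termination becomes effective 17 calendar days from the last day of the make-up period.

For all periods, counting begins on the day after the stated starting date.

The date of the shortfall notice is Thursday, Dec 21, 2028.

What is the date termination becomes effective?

Feb 21, 2029

The last day of the make-up period: 45 calendar days after Dec 21, 2028 is Feb 4, 2029.
Adding 17 calendar days to Feb 4, 2029 gives Feb 21, 2029, which is the date termination becomes effective.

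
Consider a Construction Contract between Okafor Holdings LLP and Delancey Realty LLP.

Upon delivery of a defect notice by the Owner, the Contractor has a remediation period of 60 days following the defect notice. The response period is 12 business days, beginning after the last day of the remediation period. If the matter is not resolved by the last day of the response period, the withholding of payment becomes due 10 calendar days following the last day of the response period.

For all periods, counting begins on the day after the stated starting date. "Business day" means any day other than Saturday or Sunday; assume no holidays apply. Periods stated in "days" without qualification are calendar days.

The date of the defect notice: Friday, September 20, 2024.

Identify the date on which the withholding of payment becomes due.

December 15, 2024

The last day of the remediation period: 60 calendar days after September 20, 2024 is November 19, 2024.
The last day of the response period: counting 12 business days from Tuesday, November 19, 2024 (Nov 20, Nov 21, Nov 22, Nov 25, …, Dec 3, Dec 4, Dec 5, skipping weekends) reaches Thursday, December 5, 2024.
The date on which the withholding of payment becomes due: 10 calendar days after December 5, 2024 is December 15, 2024.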